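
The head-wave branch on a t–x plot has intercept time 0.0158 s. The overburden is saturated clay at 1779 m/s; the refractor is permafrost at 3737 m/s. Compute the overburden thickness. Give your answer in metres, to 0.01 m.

15.98 m

θ_c = arcsin(1779/3737) = 28.43°; cos θ_c = 0.8794.
tᵢ = 2h cos θ_c/V₁ ⇒ h = tᵢ·V₁/(2 cos θ_c) = 0.0158·1779/(2·0.8794) = 15.98 m.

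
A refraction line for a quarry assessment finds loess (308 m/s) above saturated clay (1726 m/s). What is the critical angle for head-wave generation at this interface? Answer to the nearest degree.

At critical incidence the refracted ray runs along the interface (θ₂ = 90°), so sin θ_c = V₁/V₂.
θ_c = arcsin(308/1726) = arcsin 0.1784 = 10.28°.

10°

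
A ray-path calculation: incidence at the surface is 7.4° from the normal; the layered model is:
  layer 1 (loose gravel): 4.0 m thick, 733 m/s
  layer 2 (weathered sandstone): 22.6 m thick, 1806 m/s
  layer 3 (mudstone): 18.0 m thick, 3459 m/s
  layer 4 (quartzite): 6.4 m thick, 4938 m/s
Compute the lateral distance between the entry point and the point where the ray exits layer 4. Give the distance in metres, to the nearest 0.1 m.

Ray parameter p = sin 7.4° / 733 m/s = 1.7571e-04 s/m.
Layer 1: θ = 7.40°; offset = 4.0·tan 7.40° = 0.520 m.
Layer 2: sin θ = p·1806 = 0.3173 → θ = 18.50°; offset = 22.6·tan 18.50° = 7.563 m.
Layer 3: sin θ = p·3459 = 0.6078 → θ = 37.43°; offset = 18.0·tan 37.43° = 13.777 m.
Layer 4: sin θ = p·4938 = 0.8677 → θ = 60.19°; offset = 6.4·tan 60.19° = 11.169 m.
Total horizontal offset = 33.028 m.

33.0 m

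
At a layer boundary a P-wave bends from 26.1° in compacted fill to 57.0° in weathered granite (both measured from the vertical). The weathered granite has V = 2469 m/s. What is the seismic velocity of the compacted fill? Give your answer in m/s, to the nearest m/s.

Snell's law: sin 26.1°/V₁ = sin 57.0°/V₂.
V₁ = V₂·sin 26.1°/sin 57.0° = 2469 × 0.5246 = 1295.16 m/s.

1295 m/s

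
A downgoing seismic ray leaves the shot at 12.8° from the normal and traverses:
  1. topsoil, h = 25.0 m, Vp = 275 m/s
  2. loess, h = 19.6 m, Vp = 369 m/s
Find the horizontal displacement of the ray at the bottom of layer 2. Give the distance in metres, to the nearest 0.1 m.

Ray parameter p = sin 12.8° / 275 m/s = 8.0563e-04 s/m.
Layer 1: θ = 12.80°; offset = 25.0·tan 12.80° = 5.680 m.
Layer 2: sin θ = p·369 = 0.2973 → θ = 17.29°; offset = 19.6·tan 17.29° = 6.103 m.
Total horizontal offset = 11.782 m.

11.8 m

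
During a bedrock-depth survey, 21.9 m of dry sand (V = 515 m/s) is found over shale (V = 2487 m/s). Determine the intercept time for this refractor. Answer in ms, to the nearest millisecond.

83 ms

θ_c = arcsin(V₁/V₂) = arcsin(515/2487) = 11.95°; cos θ_c = 0.9783.
tᵢ = 2h·cos θ_c / V₁ = 2·21.9·0.9783 / 515 = 0.08321 s.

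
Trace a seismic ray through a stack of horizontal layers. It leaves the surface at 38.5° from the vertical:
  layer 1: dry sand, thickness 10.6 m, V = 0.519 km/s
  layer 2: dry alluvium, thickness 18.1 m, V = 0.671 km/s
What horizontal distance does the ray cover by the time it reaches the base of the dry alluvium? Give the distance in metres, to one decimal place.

33.0 m

Apply Snell's law at each interface; in layer i the horizontal offset is hᵢ·tan θᵢ.
Layer 1: θ = 38.50°; offset = 10.6·tan 38.50° = 8.432 m.
Layer 2: sin θ = 0.671·sin 38.5°/0.519 = 0.8048, θ = 53.59°; offset = 18.1·tan 53.59° = 24.545 m.
Σ offsets = 32.976 m.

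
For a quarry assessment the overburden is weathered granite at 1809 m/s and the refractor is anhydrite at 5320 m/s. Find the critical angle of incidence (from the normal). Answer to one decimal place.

19.9°

At critical incidence the refracted ray runs along the interface (θ₂ = 90°), so sin θ_c = V₁/V₂.
θ_c = arcsin(1809/5320) = arcsin 0.3400 = 19.88°.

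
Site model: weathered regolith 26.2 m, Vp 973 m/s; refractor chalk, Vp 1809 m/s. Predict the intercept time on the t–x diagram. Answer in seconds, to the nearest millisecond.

θ_c = arcsin(V₁/V₂) = arcsin(973/1809) = 32.54°; cos θ_c = 0.8430.
tᵢ = 2h·cos θ_c / V₁ = 2·26.2·0.8430 / 973 = 0.04540 s.

0.045 s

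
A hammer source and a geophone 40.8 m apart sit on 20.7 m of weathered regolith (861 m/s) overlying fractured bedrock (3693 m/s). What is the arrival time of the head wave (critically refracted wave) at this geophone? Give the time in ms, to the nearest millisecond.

58 ms

θ_c = arcsin(V₁/V₂) = arcsin(861/3693) = 13.48°, cos θ_c = 0.9724.
Intercept time tᵢ = 2h cos θ_c / V₁ = 2·20.7·0.9724/861 = 0.04676 s.
t = x/V₂ + tᵢ = 40.8/3693 + 0.04676 = 0.05781 s.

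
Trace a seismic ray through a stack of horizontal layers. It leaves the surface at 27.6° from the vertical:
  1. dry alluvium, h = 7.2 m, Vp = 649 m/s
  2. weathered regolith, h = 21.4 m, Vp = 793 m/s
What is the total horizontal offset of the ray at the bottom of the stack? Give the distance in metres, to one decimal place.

p = sin θ₁/V₁ = sin 27.6°/649 = 7.1386e-04 s/m is conserved through the stack.
Layer 1: θ = 27.60°; offset = 7.2·tan 27.60° = 3.764 m.
Layer 2: sin θ = p·793 = 0.5661 → θ = 34.48°; offset = 21.4·tan 34.48° = 14.696 m.
Summing the layer offsets gives 18.460 m.

18.5 m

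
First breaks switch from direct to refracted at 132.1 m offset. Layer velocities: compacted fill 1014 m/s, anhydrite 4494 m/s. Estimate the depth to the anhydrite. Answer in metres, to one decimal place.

52.5 m

h = (x_cross/2)·√((V₂−V₁)/(V₂+V₁)).
(V₂−V₁)/(V₂+V₁) = (4494−1014)/(4494+1014) = 0.6318; √ = 0.7949.
h = (132.1/2)·0.7949 = 52.50 m.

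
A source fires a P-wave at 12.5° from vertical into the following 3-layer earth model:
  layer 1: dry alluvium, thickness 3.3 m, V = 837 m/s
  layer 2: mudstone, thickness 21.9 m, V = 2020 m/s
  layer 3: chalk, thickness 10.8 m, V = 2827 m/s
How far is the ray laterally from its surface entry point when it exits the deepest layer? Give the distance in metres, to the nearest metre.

26 m

Ray parameter p = sin 12.5° / 837 m/s = 2.5859e-04 s/m.
Layer 1: θ = 12.50°; offset = 3.3·tan 12.50° = 0.732 m.
Layer 2: sin θ = p·2020 = 0.5224 → θ = 31.49°; offset = 21.9·tan 31.49° = 13.415 m.
Layer 3: sin θ = p·2827 = 0.7310 → θ = 46.97°; offset = 10.8·tan 46.97° = 11.571 m.
Σ offsets = 25.717 m.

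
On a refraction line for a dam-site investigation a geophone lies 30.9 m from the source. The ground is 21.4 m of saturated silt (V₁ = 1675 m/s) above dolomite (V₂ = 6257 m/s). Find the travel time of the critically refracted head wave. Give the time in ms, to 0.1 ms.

t = x/V₂ + 2h·√(V₂²−V₁²)/(V₁V₂).
√(V₂²−V₁²) = √(6257²−1675²) = 6028.6 m/s; delay term = 2·21.4·6028.6/(1675·6257) = 0.02462 s.
t = 30.9/6257 + 0.02462 = 0.02956 s.

29.6 ms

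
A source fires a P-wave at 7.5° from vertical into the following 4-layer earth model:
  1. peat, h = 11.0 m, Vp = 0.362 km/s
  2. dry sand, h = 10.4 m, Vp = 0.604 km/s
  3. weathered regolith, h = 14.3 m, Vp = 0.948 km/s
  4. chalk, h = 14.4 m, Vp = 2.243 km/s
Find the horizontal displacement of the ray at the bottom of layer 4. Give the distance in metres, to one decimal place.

28.8 m

Apply Snell's law at each interface; in layer i the horizontal offset is hᵢ·tan θᵢ.
Layer 1: θ = 7.50°; offset = 11.0·tan 7.50° = 1.448 m.
Layer 2: sin θ = 0.604·sin 7.5°/0.362 = 0.2178, θ = 12.58°; offset = 10.4·tan 12.58° = 2.321 m.
Layer 3: sin θ = 0.948·sin 7.5°/0.362 = 0.3418, θ = 19.99°; offset = 14.3·tan 19.99° = 5.201 m.
Layer 4: sin θ = 2.243·sin 7.5°/0.362 = 0.8088, θ = 53.97°; offset = 14.4·tan 53.97° = 19.802 m.
Total horizontal offset = 28.772 m.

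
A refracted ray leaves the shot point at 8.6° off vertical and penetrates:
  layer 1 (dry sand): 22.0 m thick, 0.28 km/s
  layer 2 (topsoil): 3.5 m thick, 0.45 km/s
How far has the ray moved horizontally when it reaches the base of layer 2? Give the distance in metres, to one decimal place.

4.2 m

Apply Snell's law at each interface; in layer i the horizontal offset is hᵢ·tan θᵢ.
Layer 1: θ = 8.60°; offset = 22.0·tan 8.60° = 3.327 m.
Layer 2: sin θ = 0.45·sin 8.6°/0.28 = 0.2403, θ = 13.91°; offset = 3.5·tan 13.91° = 0.867 m.
Summing the layer offsets gives 4.194 m.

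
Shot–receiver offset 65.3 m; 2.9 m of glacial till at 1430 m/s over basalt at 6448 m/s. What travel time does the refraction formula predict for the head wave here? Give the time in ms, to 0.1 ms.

14.1 ms

t = x/V₂ + 2h·√(V₂²−V₁²)/(V₁V₂).
√(V₂²−V₁²) = √(6448²−1430²) = 6287.4 m/s; delay term = 2·2.9·6287.4/(1430·6448) = 0.00395 s.
t = 65.3/6448 + 0.00395 = 0.01408 s.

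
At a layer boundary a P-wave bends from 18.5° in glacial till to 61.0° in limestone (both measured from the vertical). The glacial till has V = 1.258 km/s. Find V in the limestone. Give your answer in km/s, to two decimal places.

Snell's law: sin 18.5°/V₁ = sin 61.0°/V₂.
V₂ = V₁·sin 61.0°/sin 18.5° = 1.258 × 2.7564 = 3.47 km/s.

3.47 km/s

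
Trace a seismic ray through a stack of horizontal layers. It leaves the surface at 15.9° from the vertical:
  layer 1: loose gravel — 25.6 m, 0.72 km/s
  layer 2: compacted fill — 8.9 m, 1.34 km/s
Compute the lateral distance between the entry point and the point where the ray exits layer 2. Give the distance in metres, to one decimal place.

Ray parameter p = sin 15.9° / 0.72 km/s = 3.8050e-01 s/km.
Layer 1: θ = 15.90°; offset = 25.6·tan 15.90° = 7.292 m.
Layer 2: sin θ = p·1.34 = 0.5099 → θ = 30.66°; offset = 8.9·tan 30.66° = 5.275 m.
Total horizontal offset = 12.567 m.

12.6 m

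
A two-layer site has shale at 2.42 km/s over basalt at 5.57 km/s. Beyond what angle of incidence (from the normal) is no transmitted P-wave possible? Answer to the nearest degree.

At critical incidence the refracted ray runs along the interface (θ₂ = 90°), so sin θ_c = V₁/V₂.
θ_c = arcsin(2.42/5.57) = arcsin 0.4345 = 25.75°.

26°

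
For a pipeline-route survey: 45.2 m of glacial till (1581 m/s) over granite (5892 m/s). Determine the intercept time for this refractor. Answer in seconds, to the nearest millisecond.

0.055 s

θ_c = arcsin(V₁/V₂) = arcsin(1581/5892) = 15.56°; cos θ_c = 0.9633.
tᵢ = 2h·cos θ_c / V₁ = 2·45.2·0.9633 / 1581 = 0.05508 s.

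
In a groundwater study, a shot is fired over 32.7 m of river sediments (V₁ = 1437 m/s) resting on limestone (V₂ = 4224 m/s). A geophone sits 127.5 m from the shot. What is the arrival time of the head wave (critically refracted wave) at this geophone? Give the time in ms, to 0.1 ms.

73.0 ms

θ_c = arcsin(V₁/V₂) = arcsin(1437/4224) = 19.89°, cos θ_c = 0.9404.
Intercept time tᵢ = 2h cos θ_c / V₁ = 2·32.7·0.9404/1437 = 0.04280 s.
t = x/V₂ + tᵢ = 127.5/4224 + 0.04280 = 0.07298 s.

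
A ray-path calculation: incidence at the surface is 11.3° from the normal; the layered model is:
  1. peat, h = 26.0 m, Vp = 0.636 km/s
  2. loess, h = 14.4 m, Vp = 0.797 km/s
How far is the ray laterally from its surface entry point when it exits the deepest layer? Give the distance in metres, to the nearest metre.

Apply Snell's law at each interface; in layer i the horizontal offset is hᵢ·tan θᵢ.
Layer 1: θ = 11.30°; offset = 26.0·tan 11.30° = 5.195 m.
Layer 2: sin θ = 0.797·sin 11.3°/0.636 = 0.2455, θ = 14.21°; offset = 14.4·tan 14.21° = 3.648 m.
Summing the layer offsets gives 8.843 m.

9 m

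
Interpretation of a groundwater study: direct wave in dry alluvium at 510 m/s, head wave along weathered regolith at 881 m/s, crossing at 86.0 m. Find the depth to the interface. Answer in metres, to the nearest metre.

h = (x_cross/2)·√((V₂−V₁)/(V₂+V₁)).
(V₂−V₁)/(V₂+V₁) = (881−510)/(881+510) = 0.2667; √ = 0.5164.
h = (86.0/2)·0.5164 = 22.21 m.

22 m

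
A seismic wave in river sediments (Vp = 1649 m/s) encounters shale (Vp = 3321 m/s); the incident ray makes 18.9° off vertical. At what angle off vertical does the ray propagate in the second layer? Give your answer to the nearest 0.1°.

40.7°

sin θ₁/V₁ = sin θ₂/V₂ ⇒ sin θ₂ = 3321·sin 18.9°/1649 = 3321·0.3239/1649 = 0.6524.
θ₂ = sin⁻¹(0.6524) = 40.72° (from vertical).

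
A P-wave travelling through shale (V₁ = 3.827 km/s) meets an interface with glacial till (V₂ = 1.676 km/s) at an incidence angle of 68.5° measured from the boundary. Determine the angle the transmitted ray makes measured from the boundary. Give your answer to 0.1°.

80.8°

Convert to the normal: θ₁ = 90° − 68.5° = 21.5°.
Snell's law: sin θ₂ = (V₂/V₁)·sin θ₁ = (1.676/3.827)·sin 21.5° = 0.1605.
θ₂ = arcsin 0.1605 = 9.24° from the normal.
From the interface: 90° − 9.24° = 80.76°.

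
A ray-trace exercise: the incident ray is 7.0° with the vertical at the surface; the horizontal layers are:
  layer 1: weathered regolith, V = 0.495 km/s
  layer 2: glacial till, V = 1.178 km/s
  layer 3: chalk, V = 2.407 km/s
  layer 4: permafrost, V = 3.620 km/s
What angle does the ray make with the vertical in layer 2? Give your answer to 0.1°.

Ray parameter p = sin 7.0° / 0.495 = 2.4620e-01 s/km.
sin θ_2 = p·V_2 = 2.4620e-01 × 1.178 = 0.2900.
θ_2 = 16.86° from the vertical.

16.9°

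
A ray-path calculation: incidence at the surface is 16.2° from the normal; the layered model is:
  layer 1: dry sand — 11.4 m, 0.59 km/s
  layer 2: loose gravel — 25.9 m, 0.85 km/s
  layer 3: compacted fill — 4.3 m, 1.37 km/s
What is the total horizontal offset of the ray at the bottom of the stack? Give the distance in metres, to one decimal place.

Apply Snell's law at each interface; in layer i the horizontal offset is hᵢ·tan θᵢ.
Layer 1: θ = 16.20°; offset = 11.4·tan 16.20° = 3.312 m.
Layer 2: sin θ = 0.85·sin 16.2°/0.59 = 0.4019, θ = 23.70°; offset = 25.9·tan 23.70° = 11.369 m.
Layer 3: sin θ = 1.37·sin 16.2°/0.59 = 0.6478, θ = 40.38°; offset = 4.3·tan 40.38° = 3.657 m.
Summing the layer offsets gives 18.338 m.

18.3 m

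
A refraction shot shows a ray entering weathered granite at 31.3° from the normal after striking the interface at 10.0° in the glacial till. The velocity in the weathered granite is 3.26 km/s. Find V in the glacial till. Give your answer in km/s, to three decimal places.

Snell's law: sin 10.0°/V₁ = sin 31.3°/V₂.
V₁ = V₂·sin 10.0°/sin 31.3° = 3.26 × 0.3342 = 1.090 km/s.

1.090 km/s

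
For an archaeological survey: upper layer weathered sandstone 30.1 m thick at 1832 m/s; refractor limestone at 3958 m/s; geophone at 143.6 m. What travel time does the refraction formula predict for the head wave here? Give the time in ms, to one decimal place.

65.4 ms

θ_c = arcsin(V₁/V₂) = arcsin(1832/3958) = 27.57°, cos θ_c = 0.8864.
Intercept time tᵢ = 2h cos θ_c / V₁ = 2·30.1·0.8864/1832 = 0.02913 s.
t = x/V₂ + tᵢ = 143.6/3958 + 0.02913 = 0.06541 s.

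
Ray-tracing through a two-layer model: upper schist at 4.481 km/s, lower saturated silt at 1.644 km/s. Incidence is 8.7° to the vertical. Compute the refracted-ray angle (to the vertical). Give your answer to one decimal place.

3.2°

Snell's law: sin θ₂ = (V₂/V₁)·sin θ₁ = (1.644/4.481)·sin 8.7° = 0.0555.
θ₂ = arcsin 0.0555 = 3.18° from the normal.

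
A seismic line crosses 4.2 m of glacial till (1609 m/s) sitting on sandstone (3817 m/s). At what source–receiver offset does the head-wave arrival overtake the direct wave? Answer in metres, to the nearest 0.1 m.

13.2 m

x_cross = 2h·√((V₂+V₁)/(V₂−V₁)).
(V₂+V₁)/(V₂−V₁) = (3817+1609)/(3817−1609) = 2.4574; √ = 1.5676.
x_cross = 2·4.2·1.5676 = 13.17 m.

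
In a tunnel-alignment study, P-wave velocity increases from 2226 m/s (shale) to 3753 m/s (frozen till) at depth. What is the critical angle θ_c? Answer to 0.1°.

At critical incidence the refracted ray runs along the interface (θ₂ = 90°), so sin θ_c = V₁/V₂.
θ_c = arcsin(2226/3753) = arcsin 0.5931 = 36.38°.

36.4°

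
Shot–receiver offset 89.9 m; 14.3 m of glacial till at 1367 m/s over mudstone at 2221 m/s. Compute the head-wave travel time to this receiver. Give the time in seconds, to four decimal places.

t = x/V₂ + 2h·√(V₂²−V₁²)/(V₁V₂).
√(V₂²−V₁²) = √(2221²−1367²) = 1750.5 m/s; delay term = 2·14.3·1750.5/(1367·2221) = 0.01649 s.
t = 89.9/2221 + 0.01649 = 0.05697 s.

0.0570 s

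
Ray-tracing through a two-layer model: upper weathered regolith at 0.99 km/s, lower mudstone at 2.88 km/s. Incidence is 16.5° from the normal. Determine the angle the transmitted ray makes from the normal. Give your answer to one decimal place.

55.7°

Snell's law: sin θ₂ = (V₂/V₁)·sin θ₁ = (2.88/0.99)·sin 16.5° = 0.8262.
θ₂ = arcsin 0.8262 = 55.71° from the normal.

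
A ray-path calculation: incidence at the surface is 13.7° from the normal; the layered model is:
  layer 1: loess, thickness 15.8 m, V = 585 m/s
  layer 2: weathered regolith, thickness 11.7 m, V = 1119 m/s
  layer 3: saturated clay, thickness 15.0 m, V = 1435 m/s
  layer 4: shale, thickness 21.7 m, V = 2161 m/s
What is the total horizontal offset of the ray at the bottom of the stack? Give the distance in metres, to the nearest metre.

60 m

Apply Snell's law at each interface; in layer i the horizontal offset is hᵢ·tan θᵢ.
Layer 1: θ = 13.70°; offset = 15.8·tan 13.70° = 3.852 m.
Layer 2: sin θ = 1119·sin 13.7°/585 = 0.4530, θ = 26.94°; offset = 11.7·tan 26.94° = 5.946 m.
Layer 3: sin θ = 1435·sin 13.7°/585 = 0.5810, θ = 35.52°; offset = 15.0·tan 35.52° = 10.707 m.
Layer 4: sin θ = 2161·sin 13.7°/585 = 0.8749, θ = 61.03°; offset = 21.7·tan 61.03° = 39.198 m.
Summing the layer offsets gives 59.702 m.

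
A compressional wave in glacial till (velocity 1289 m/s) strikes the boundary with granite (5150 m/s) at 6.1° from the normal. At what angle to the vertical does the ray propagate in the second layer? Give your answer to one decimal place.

25.1°

Snell's law: sin θ₂ = (V₂/V₁)·sin θ₁ = (5150/1289)·sin 6.1° = 0.4246.
θ₂ = arcsin 0.4246 = 25.12° from the normal.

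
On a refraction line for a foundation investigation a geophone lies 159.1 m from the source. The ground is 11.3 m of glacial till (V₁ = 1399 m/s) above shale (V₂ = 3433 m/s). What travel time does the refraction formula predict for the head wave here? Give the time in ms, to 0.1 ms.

61.1 ms

θ_c = arcsin(V₁/V₂) = arcsin(1399/3433) = 24.05°, cos θ_c = 0.9132.
Intercept time tᵢ = 2h cos θ_c / V₁ = 2·11.3·0.9132/1399 = 0.01475 s.
t = x/V₂ + tᵢ = 159.1/3433 + 0.01475 = 0.06110 s.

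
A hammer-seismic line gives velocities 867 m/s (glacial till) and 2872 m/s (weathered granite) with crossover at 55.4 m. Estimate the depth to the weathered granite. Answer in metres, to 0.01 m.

20.28 m

x_cross = 2h·√((V₂+V₁)/(V₂−V₁)) → h = x_cross / (2·√((V₂+V₁)/(V₂−V₁))).
√((V₂+V₁)/(V₂−V₁)) = √((2872+867)/(2872−867)) = 1.3656.
h = 55.4 / (2·1.3656) = 20.28 m.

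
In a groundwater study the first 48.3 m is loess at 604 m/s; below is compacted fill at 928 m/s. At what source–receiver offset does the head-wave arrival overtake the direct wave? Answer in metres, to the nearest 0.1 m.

210.1 m

θ_c = arcsin(604/928) = 40.61°, so cos θ_c = 0.7592 and tᵢ = 2h cos θ_c/V₁ = 0.1214 s.
At crossover x/V₁ = x/V₂ + tᵢ ⇒ x = tᵢ/(1/V₁ − 1/V₂) = 0.12142/(1.6556e-03 − 1.0776e-03) = 210.06 m.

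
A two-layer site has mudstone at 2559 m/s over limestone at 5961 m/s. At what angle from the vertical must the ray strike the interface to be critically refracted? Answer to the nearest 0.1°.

Critical incidence: sin θ_c = V₁/V₂ = 2559/5961 = 0.4293.
θ_c = arcsin 0.4293 = 25.42°.

25.4°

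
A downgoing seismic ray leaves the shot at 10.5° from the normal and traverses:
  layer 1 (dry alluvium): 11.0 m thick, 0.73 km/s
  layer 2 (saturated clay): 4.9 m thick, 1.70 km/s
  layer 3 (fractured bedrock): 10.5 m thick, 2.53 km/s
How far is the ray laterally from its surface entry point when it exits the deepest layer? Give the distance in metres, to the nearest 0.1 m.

12.9 m

Ray parameter p = sin 10.5° / 0.73 km/s = 2.4964e-01 s/km.
Layer 1: θ = 10.50°; offset = 11.0·tan 10.50° = 2.039 m.
Layer 2: sin θ = p·1.70 = 0.4244 → θ = 25.11°; offset = 4.9·tan 25.11° = 2.297 m.
Layer 3: sin θ = p·2.53 = 0.6316 → θ = 39.17°; offset = 10.5·tan 39.17° = 8.554 m.
Summing the layer offsets gives 12.889 m.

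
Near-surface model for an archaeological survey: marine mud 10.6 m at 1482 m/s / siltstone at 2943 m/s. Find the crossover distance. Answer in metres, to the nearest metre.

37 m

x_cross = 2h·√((V₂+V₁)/(V₂−V₁)).
(V₂+V₁)/(V₂−V₁) = (2943+1482)/(2943−1482) = 3.0287; √ = 1.7403.
x_cross = 2·10.6·1.7403 = 36.89 m.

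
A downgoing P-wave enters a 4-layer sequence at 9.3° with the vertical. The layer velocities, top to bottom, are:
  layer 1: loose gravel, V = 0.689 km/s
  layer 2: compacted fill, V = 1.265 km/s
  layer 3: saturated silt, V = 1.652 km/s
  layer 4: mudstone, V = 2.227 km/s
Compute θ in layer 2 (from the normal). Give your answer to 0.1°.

Ray parameter p = sin 9.3° / 0.689 = 2.3455e-01 s/km.
sin θ_2 = p·V_2 = 2.3455e-01 × 1.265 = 0.2967.
θ_2 = arcsin 0.2967 = 17.26°.

17.3°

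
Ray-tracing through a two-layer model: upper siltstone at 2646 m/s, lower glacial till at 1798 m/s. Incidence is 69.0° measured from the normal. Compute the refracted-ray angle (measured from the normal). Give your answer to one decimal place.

Snell's law: sin θ₂ = (V₂/V₁)·sin θ₁ = (1798/2646)·sin 69.0° = 0.6344.
θ₂ = sin⁻¹(0.6344) = 39.37° (from vertical).

39.4°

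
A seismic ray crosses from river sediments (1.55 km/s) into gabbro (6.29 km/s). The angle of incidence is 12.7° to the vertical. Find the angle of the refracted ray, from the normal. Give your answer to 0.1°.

63.1°

sin θ₁/V₁ = sin θ₂/V₂ ⇒ sin θ₂ = 6.29·sin 12.7°/1.55 = 6.29·0.2198/1.55 = 0.8922.
θ₂ = sin⁻¹(0.8922) = 63.14° (from vertical).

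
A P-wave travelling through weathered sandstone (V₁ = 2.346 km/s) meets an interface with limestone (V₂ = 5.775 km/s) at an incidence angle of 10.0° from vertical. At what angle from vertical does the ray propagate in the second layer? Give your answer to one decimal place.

25.3°

sin θ₁/V₁ = sin θ₂/V₂ ⇒ sin θ₂ = 5.775·sin 10.0°/2.346 = 5.775·0.1736/2.346 = 0.4275.
θ₂ = sin⁻¹(0.4275) = 25.31° (from vertical).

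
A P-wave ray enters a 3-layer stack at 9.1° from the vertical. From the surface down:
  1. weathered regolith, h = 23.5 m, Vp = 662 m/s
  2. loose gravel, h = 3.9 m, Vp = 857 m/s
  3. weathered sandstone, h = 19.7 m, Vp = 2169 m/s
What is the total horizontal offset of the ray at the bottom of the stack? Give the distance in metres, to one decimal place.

16.5 m

Apply Snell's law at each interface; in layer i the horizontal offset is hᵢ·tan θᵢ.
Layer 1: θ = 9.10°; offset = 23.5·tan 9.10° = 3.764 m.
Layer 2: sin θ = 857·sin 9.1°/662 = 0.2047, θ = 11.81°; offset = 3.9·tan 11.81° = 0.816 m.
Layer 3: sin θ = 2169·sin 9.1°/662 = 0.5182, θ = 31.21°; offset = 19.7·tan 31.21° = 11.936 m.
Total horizontal offset = 16.516 m.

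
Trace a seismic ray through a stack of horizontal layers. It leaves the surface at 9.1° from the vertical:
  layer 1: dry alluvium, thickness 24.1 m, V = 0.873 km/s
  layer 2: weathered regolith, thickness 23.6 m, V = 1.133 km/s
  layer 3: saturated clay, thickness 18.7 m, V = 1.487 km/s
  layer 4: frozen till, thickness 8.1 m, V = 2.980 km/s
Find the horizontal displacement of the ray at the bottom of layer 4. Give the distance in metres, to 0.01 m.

19.24 m

Apply Snell's law at each interface; in layer i the horizontal offset is hᵢ·tan θᵢ.
Layer 1: θ = 9.10°; offset = 24.1·tan 9.10° = 3.8602 m.
Layer 2: sin θ = 1.133·sin 9.1°/0.873 = 0.2053, θ = 11.84°; offset = 23.6·tan 11.84° = 4.9496 m.
Layer 3: sin θ = 1.487·sin 9.1°/0.873 = 0.2694, θ = 15.63°; offset = 18.7·tan 15.63° = 5.2311 m.
Layer 4: sin θ = 2.980·sin 9.1°/0.873 = 0.5399, θ = 32.68°; offset = 8.1·tan 32.68° = 5.1951 m.
Total horizontal offset = 19.2360 m.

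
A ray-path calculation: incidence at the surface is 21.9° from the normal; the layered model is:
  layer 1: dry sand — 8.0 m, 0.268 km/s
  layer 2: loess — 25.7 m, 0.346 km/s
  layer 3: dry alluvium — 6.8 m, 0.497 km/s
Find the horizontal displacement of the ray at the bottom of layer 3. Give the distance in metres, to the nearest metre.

24 m

Apply Snell's law at each interface; in layer i the horizontal offset is hᵢ·tan θᵢ.
Layer 1: θ = 21.90°; offset = 8.0·tan 21.90° = 3.216 m.
Layer 2: sin θ = 0.346·sin 21.9°/0.268 = 0.4815, θ = 28.79°; offset = 25.7·tan 28.79° = 14.121 m.
Layer 3: sin θ = 0.497·sin 21.9°/0.268 = 0.6917, θ = 43.76°; offset = 6.8·tan 43.76° = 6.513 m.
Total horizontal offset = 23.850 m.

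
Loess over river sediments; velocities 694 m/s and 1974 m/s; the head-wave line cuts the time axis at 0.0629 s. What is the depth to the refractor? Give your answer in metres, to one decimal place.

θ_c = arcsin(694/1974) = 20.58°; cos θ_c = 0.9362.
tᵢ = 2h cos θ_c/V₁ ⇒ h = tᵢ·V₁/(2 cos θ_c) = 0.0629·694/(2·0.9362) = 23.31 m.

23.3 m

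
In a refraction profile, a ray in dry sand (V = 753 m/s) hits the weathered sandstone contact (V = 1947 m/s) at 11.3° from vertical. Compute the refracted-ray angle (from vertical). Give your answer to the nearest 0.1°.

30.4°

sin θ₁/V₁ = sin θ₂/V₂ ⇒ sin θ₂ = 1947·sin 11.3°/753 = 1947·0.1959/753 = 0.5066.
θ₂ = sin⁻¹(0.5066) = 30.44° (from vertical).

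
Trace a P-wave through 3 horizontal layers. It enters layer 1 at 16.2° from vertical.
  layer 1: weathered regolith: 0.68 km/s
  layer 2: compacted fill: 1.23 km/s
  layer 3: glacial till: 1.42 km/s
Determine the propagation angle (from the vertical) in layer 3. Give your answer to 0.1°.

35.6°

Snell's law across each interface conserves sin θ / V, so sin θ_3 = V_3·sin θ₁/V₁.
sin θ_3 = 1.42 × sin 16.2° / 0.68 = 0.5826.
θ_3 = arcsin 0.5826 = 35.63°.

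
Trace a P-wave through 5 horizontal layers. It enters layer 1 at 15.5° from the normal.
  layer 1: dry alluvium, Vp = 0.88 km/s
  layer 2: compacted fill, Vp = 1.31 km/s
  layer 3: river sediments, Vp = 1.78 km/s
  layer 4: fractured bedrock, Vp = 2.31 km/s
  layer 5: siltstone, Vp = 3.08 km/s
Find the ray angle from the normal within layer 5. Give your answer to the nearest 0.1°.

69.3°

Ray parameter p = sin 15.5° / 0.88 = 3.0368e-01 s/km.
sin θ_5 = p·V_5 = 3.0368e-01 × 3.08 = 0.9353.
θ_5 = 69.28° from the vertical.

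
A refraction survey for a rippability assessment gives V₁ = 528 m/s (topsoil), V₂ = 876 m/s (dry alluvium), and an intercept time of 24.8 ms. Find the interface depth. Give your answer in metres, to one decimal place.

8.2 m

h = tᵢ·V₁·V₂ / (2·√(V₂²−V₁²)).
√(V₂²−V₁²) = √(876² − 528²) = 699.0 m/s.
h = 0.0248 s × 528 × 876 / (2 × 699.0) = 8.21 m.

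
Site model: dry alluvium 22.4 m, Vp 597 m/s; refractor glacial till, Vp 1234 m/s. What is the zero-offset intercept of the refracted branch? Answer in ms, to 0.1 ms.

65.7 ms

θ_c = arcsin(V₁/V₂) = arcsin(597/1234) = 28.93°; cos θ_c = 0.8752.
tᵢ = 2h·cos θ_c / V₁ = 2·22.4·0.8752 / 597 = 0.06568 s.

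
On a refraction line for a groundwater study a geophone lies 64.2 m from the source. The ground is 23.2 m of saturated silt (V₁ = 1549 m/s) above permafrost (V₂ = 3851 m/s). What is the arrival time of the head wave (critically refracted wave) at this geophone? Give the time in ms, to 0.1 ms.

θ_c = arcsin(V₁/V₂) = arcsin(1549/3851) = 23.72°, cos θ_c = 0.9155.
Intercept time tᵢ = 2h cos θ_c / V₁ = 2·23.2·0.9155/1549 = 0.02742 s.
t = x/V₂ + tᵢ = 64.2/3851 + 0.02742 = 0.04410 s.

44.1 ms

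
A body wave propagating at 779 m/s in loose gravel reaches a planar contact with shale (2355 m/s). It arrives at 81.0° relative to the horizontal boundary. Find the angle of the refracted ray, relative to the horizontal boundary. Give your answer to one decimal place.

Convert to the normal: θ₁ = 90° − 81.0° = 9.0°.
sin θ₁/V₁ = sin θ₂/V₂ ⇒ sin θ₂ = 2355·sin 9.0°/779 = 2355·0.1564/779 = 0.4729.
θ₂ = arcsin 0.4729 = 28.22° from the normal.
From the interface: 90° − 28.22° = 61.78°.

61.8°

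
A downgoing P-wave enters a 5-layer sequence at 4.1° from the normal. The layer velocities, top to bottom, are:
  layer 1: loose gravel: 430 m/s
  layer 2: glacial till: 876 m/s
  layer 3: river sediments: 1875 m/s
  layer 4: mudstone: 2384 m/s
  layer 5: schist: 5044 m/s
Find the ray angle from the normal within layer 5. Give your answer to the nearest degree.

Ray parameter p = sin 4.1° / 430 = 1.6627e-04 s/m.
sin θ_5 = p·V_5 = 1.6627e-04 × 5044 = 0.8387.
θ_5 = 57.00° from the vertical.

57°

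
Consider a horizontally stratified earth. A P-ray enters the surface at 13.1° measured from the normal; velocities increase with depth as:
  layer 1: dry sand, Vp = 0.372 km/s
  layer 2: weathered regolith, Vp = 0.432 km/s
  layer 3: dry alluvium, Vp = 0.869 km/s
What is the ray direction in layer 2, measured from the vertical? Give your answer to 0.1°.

Snell's law across each interface conserves sin θ / V, so sin θ_2 = V_2·sin θ₁/V₁.
sin θ_2 = 0.432 × sin 13.1° / 0.372 = 0.2632.
θ_2 = 15.26° from the vertical.

15.3°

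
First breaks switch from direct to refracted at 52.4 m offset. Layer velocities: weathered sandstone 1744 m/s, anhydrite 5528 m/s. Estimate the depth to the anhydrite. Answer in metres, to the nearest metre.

19 m

x_cross = 2h·√((V₂+V₁)/(V₂−V₁)) → h = x_cross / (2·√((V₂+V₁)/(V₂−V₁))).
√((V₂+V₁)/(V₂−V₁)) = √((5528+1744)/(5528−1744)) = 1.3863.
h = 52.4 / (2·1.3863) = 18.90 m.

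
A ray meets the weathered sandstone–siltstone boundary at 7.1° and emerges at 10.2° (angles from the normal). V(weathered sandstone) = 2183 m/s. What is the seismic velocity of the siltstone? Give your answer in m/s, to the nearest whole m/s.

Snell's law: sin 7.1°/V₁ = sin 10.2°/V₂.
V₂ = V₁·sin 10.2°/sin 7.1° = 2183 × 1.4327 = 3127.60 m/s.

3128 m/s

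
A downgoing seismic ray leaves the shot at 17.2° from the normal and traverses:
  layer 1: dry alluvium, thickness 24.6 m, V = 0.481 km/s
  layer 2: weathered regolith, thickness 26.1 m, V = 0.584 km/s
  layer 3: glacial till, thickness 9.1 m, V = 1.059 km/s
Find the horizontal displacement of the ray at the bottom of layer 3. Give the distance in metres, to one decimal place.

25.5 m

Ray parameter p = sin 17.2° / 0.481 km/s = 6.1478e-01 s/km.
Layer 1: θ = 17.20°; offset = 24.6·tan 17.20° = 7.615 m.
Layer 2: sin θ = p·0.584 = 0.3590 → θ = 21.04°; offset = 26.1·tan 21.04° = 10.040 m.
Layer 3: sin θ = p·1.059 = 0.6510 → θ = 40.62°; offset = 9.1·tan 40.62° = 7.805 m.
Total horizontal offset = 25.460 m.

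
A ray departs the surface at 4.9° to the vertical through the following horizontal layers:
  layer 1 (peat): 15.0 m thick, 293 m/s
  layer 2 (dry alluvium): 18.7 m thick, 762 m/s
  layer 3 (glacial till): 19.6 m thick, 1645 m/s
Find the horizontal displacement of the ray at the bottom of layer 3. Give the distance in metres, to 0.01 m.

Ray parameter p = sin 4.9° / 293 m/s = 2.9153e-04 s/m.
Layer 1: θ = 4.90°; offset = 15.0·tan 4.90° = 1.2860 m.
Layer 2: sin θ = p·762 = 0.2221 → θ = 12.83°; offset = 18.7·tan 12.83° = 4.2605 m.
Layer 3: sin θ = p·1645 = 0.4796 → θ = 28.66°; offset = 19.6·tan 28.66° = 10.7114 m.
Summing the layer offsets gives 16.2579 m.

16.26 m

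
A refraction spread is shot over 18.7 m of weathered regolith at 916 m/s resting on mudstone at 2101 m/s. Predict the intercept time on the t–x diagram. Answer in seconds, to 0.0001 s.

0.0367 s

θ_c = arcsin(V₁/V₂) = arcsin(916/2101) = 25.85°; cos θ_c = 0.9000.
tᵢ = 2h·cos θ_c / V₁ = 2·18.7·0.9000 / 916 = 0.03674 s.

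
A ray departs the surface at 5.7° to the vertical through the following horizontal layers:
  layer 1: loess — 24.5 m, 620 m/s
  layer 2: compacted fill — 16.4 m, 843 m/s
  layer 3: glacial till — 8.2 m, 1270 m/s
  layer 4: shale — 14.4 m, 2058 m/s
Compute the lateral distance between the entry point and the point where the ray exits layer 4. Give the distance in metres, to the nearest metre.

11 m

Apply Snell's law at each interface; in layer i the horizontal offset is hᵢ·tan θᵢ.
Layer 1: θ = 5.70°; offset = 24.5·tan 5.70° = 2.445 m.
Layer 2: sin θ = 843·sin 5.7°/620 = 0.1350, θ = 7.76°; offset = 16.4·tan 7.76° = 2.235 m.
Layer 3: sin θ = 1270·sin 5.7°/620 = 0.2034, θ = 11.74°; offset = 8.2·tan 11.74° = 1.704 m.
Layer 4: sin θ = 2058·sin 5.7°/620 = 0.3297, θ = 19.25°; offset = 14.4·tan 19.25° = 5.028 m.
Summing the layer offsets gives 11.413 m.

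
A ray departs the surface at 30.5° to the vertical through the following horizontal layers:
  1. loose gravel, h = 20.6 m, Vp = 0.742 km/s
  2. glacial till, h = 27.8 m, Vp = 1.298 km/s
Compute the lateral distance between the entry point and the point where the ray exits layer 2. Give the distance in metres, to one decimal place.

65.8 m

Ray parameter p = sin 30.5° / 0.742 km/s = 6.8401e-01 s/km.
Layer 1: θ = 30.50°; offset = 20.6·tan 30.50° = 12.134 m.
Layer 2: sin θ = p·1.298 = 0.8879 → θ = 62.60°; offset = 27.8·tan 62.60° = 53.642 m.
Total horizontal offset = 65.776 m.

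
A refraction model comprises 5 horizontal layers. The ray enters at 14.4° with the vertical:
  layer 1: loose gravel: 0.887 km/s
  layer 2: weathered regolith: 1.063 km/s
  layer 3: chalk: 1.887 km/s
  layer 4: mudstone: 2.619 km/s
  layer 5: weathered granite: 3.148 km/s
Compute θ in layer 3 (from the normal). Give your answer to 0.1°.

31.9°

Ray parameter p = sin 14.4° / 0.887 = 2.8037e-01 s/km.
sin θ_3 = p·V_3 = 2.8037e-01 × 1.887 = 0.5291.
θ_3 = arcsin 0.5291 = 31.94°.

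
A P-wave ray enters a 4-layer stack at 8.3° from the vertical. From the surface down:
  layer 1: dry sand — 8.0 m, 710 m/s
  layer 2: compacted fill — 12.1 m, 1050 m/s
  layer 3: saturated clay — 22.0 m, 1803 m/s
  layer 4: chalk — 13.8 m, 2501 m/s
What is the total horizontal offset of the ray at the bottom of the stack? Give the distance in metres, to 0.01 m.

Ray parameter p = sin 8.3° / 710 m/s = 2.0332e-04 s/m.
Layer 1: θ = 8.30°; offset = 8.0·tan 8.30° = 1.1671 m.
Layer 2: sin θ = p·1050 = 0.2135 → θ = 12.33°; offset = 12.1·tan 12.33° = 2.6441 m.
Layer 3: sin θ = p·1803 = 0.3666 → θ = 21.51°; offset = 22.0·tan 21.51° = 8.6683 m.
Layer 4: sin θ = p·2501 = 0.5085 → θ = 30.56°; offset = 13.8·tan 30.56° = 8.1496 m.
Total horizontal offset = 20.6291 m.

20.63 m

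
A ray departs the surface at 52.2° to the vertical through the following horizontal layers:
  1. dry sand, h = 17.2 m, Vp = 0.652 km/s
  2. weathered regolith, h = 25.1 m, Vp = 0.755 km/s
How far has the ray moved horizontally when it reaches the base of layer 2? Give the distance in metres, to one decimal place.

79.1 m

p = sin θ₁/V₁ = sin 52.2°/0.652 = 1.2119e+00 s/km is conserved through the stack.
Layer 1: θ = 52.20°; offset = 17.2·tan 52.20° = 22.174 m.
Layer 2: sin θ = p·0.755 = 0.9150 → θ = 66.20°; offset = 25.1·tan 66.20° = 56.917 m.
Summing the layer offsets gives 79.091 m.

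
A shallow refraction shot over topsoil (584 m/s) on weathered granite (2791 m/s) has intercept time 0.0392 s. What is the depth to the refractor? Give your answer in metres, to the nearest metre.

12 m

h = tᵢ·V₁·V₂ / (2·√(V₂²−V₁²)).
√(V₂²−V₁²) = √(2791² − 584²) = 2729.2 m/s.
h = 0.0392 s × 584 × 2791 / (2 × 2729.2) = 11.71 m.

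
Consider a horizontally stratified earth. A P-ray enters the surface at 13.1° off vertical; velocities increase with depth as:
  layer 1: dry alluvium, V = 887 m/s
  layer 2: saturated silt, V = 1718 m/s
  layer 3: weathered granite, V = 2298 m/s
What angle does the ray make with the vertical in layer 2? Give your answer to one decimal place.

Ray parameter p = sin 13.1° / 887 = 2.5553e-04 s/m.
sin θ_2 = p·V_2 = 2.5553e-04 × 1718 = 0.4390.
θ_2 = arcsin 0.4390 = 26.04°.

26.0°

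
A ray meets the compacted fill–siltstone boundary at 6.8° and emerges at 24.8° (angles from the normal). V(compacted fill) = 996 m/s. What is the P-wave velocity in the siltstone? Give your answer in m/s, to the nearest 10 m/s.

3530 m/s

sin 6.8° = 0.1184; sin 24.8° = 0.4195.
V₂ = V₁·(sin θ₂/sin θ₁) = 996·(0.4195/0.1184) = 3528.38 m/s.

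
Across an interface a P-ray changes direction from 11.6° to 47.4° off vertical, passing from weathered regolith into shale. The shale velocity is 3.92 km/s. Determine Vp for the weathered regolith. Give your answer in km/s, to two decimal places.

sin 11.6° = 0.2011; sin 47.4° = 0.7361.
V₁ = V₂·(sin θ₁/sin θ₂) = 3.92·(0.2011/0.7361) = 1.07 km/s.

1.07 km/s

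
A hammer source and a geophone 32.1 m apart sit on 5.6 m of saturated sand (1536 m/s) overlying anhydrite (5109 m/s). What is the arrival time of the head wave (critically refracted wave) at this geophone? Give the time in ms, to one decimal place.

θ_c = arcsin(V₁/V₂) = arcsin(1536/5109) = 17.50°, cos θ_c = 0.9537.
Intercept time tᵢ = 2h cos θ_c / V₁ = 2·5.6·0.9537/1536 = 0.00695 s.
t = x/V₂ + tᵢ = 32.1/5109 + 0.00695 = 0.01324 s.

13.2 ms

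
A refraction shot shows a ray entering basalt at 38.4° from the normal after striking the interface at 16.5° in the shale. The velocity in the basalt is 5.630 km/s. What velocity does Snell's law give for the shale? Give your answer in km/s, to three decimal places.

2.574 km/s

Snell's law: sin 16.5°/V₁ = sin 38.4°/V₂.
V₁ = V₂·sin 16.5°/sin 38.4° = 5.630 × 0.4572 = 2.574 km/s.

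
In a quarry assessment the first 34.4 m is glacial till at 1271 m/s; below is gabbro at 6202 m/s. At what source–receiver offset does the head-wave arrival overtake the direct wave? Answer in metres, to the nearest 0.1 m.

θ_c = arcsin(1271/6202) = 11.83°, so cos θ_c = 0.9788 and tᵢ = 2h cos θ_c/V₁ = 0.0530 s.
At crossover x/V₁ = x/V₂ + tᵢ ⇒ x = tᵢ/(1/V₁ − 1/V₂) = 0.05298/(7.8678e-04 − 1.6124e-04) = 84.70 m.

84.7 m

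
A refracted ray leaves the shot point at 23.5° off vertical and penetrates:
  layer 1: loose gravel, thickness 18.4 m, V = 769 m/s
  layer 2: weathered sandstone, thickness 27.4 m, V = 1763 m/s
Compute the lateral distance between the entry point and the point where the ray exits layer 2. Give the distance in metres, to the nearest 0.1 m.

69.8 m

p = sin θ₁/V₁ = sin 23.5°/769 = 5.1853e-04 s/m is conserved through the stack.
Layer 1: θ = 23.50°; offset = 18.4·tan 23.50° = 8.001 m.
Layer 2: sin θ = p·1763 = 0.9142 → θ = 66.09°; offset = 27.4·tan 66.09° = 61.796 m.
Summing the layer offsets gives 69.796 m.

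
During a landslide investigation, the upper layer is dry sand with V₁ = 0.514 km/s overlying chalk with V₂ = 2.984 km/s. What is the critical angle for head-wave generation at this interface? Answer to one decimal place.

9.9°

At critical incidence the refracted ray runs along the interface (θ₂ = 90°), so sin θ_c = V₁/V₂.
θ_c = arcsin(0.514/2.984) = arcsin 0.1723 = 9.92°.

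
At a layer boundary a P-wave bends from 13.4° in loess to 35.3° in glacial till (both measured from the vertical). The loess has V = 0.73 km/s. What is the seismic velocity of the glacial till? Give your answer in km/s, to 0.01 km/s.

sin 13.4° = 0.2317; sin 35.3° = 0.5779.
V₂ = V₁·(sin θ₂/sin θ₁) = 0.73·(0.5779/0.2317) = 1.82 km/s.

1.82 km/s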